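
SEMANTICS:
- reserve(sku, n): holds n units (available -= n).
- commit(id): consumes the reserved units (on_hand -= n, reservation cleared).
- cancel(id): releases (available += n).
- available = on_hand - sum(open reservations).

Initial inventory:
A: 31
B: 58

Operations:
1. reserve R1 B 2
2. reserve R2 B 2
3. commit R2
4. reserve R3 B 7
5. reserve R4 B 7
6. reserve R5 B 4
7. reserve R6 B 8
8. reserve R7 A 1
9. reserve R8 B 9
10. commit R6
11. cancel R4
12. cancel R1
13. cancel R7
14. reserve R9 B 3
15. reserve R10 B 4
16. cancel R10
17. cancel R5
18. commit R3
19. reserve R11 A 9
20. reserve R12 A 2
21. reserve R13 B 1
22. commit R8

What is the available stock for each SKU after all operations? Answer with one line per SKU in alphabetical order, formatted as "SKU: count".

Answer: A: 20
B: 28

Derivation:
Step 1: reserve R1 B 2 -> on_hand[A=31 B=58] avail[A=31 B=56] open={R1}
Step 2: reserve R2 B 2 -> on_hand[A=31 B=58] avail[A=31 B=54] open={R1,R2}
Step 3: commit R2 -> on_hand[A=31 B=56] avail[A=31 B=54] open={R1}
Step 4: reserve R3 B 7 -> on_hand[A=31 B=56] avail[A=31 B=47] open={R1,R3}
Step 5: reserve R4 B 7 -> on_hand[A=31 B=56] avail[A=31 B=40] open={R1,R3,R4}
Step 6: reserve R5 B 4 -> on_hand[A=31 B=56] avail[A=31 B=36] open={R1,R3,R4,R5}
Step 7: reserve R6 B 8 -> on_hand[A=31 B=56] avail[A=31 B=28] open={R1,R3,R4,R5,R6}
Step 8: reserve R7 A 1 -> on_hand[A=31 B=56] avail[A=30 B=28] open={R1,R3,R4,R5,R6,R7}
Step 9: reserve R8 B 9 -> on_hand[A=31 B=56] avail[A=30 B=19] open={R1,R3,R4,R5,R6,R7,R8}
Step 10: commit R6 -> on_hand[A=31 B=48] avail[A=30 B=19] open={R1,R3,R4,R5,R7,R8}
Step 11: cancel R4 -> on_hand[A=31 B=48] avail[A=30 B=26] open={R1,R3,R5,R7,R8}
Step 12: cancel R1 -> on_hand[A=31 B=48] avail[A=30 B=28] open={R3,R5,R7,R8}
Step 13: cancel R7 -> on_hand[A=31 B=48] avail[A=31 B=28] open={R3,R5,R8}
Step 14: reserve R9 B 3 -> on_hand[A=31 B=48] avail[A=31 B=25] open={R3,R5,R8,R9}
Step 15: reserve R10 B 4 -> on_hand[A=31 B=48] avail[A=31 B=21] open={R10,R3,R5,R8,R9}
Step 16: cancel R10 -> on_hand[A=31 B=48] avail[A=31 B=25] open={R3,R5,R8,R9}
Step 17: cancel R5 -> on_hand[A=31 B=48] avail[A=31 B=29] open={R3,R8,R9}
Step 18: commit R3 -> on_hand[A=31 B=41] avail[A=31 B=29] open={R8,R9}
Step 19: reserve R11 A 9 -> on_hand[A=31 B=41] avail[A=22 B=29] open={R11,R8,R9}
Step 20: reserve R12 A 2 -> on_hand[A=31 B=41] avail[A=20 B=29] open={R11,R12,R8,R9}
Step 21: reserve R13 B 1 -> on_hand[A=31 B=41] avail[A=20 B=28] open={R11,R12,R13,R8,R9}
Step 22: commit R8 -> on_hand[A=31 B=32] avail[A=20 B=28] open={R11,R12,R13,R9}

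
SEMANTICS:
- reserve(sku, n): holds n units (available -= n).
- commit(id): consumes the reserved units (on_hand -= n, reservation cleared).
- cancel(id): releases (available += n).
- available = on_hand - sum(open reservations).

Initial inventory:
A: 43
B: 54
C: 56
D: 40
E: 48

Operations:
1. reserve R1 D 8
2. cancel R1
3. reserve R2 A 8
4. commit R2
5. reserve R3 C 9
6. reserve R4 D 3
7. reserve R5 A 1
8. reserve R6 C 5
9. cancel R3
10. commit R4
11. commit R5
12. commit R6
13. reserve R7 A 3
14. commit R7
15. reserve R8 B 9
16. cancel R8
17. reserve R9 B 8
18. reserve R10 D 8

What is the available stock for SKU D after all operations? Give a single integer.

Step 1: reserve R1 D 8 -> on_hand[A=43 B=54 C=56 D=40 E=48] avail[A=43 B=54 C=56 D=32 E=48] open={R1}
Step 2: cancel R1 -> on_hand[A=43 B=54 C=56 D=40 E=48] avail[A=43 B=54 C=56 D=40 E=48] open={}
Step 3: reserve R2 A 8 -> on_hand[A=43 B=54 C=56 D=40 E=48] avail[A=35 B=54 C=56 D=40 E=48] open={R2}
Step 4: commit R2 -> on_hand[A=35 B=54 C=56 D=40 E=48] avail[A=35 B=54 C=56 D=40 E=48] open={}
Step 5: reserve R3 C 9 -> on_hand[A=35 B=54 C=56 D=40 E=48] avail[A=35 B=54 C=47 D=40 E=48] open={R3}
Step 6: reserve R4 D 3 -> on_hand[A=35 B=54 C=56 D=40 E=48] avail[A=35 B=54 C=47 D=37 E=48] open={R3,R4}
Step 7: reserve R5 A 1 -> on_hand[A=35 B=54 C=56 D=40 E=48] avail[A=34 B=54 C=47 D=37 E=48] open={R3,R4,R5}
Step 8: reserve R6 C 5 -> on_hand[A=35 B=54 C=56 D=40 E=48] avail[A=34 B=54 C=42 D=37 E=48] open={R3,R4,R5,R6}
Step 9: cancel R3 -> on_hand[A=35 B=54 C=56 D=40 E=48] avail[A=34 B=54 C=51 D=37 E=48] open={R4,R5,R6}
Step 10: commit R4 -> on_hand[A=35 B=54 C=56 D=37 E=48] avail[A=34 B=54 C=51 D=37 E=48] open={R5,R6}
Step 11: commit R5 -> on_hand[A=34 B=54 C=56 D=37 E=48] avail[A=34 B=54 C=51 D=37 E=48] open={R6}
Step 12: commit R6 -> on_hand[A=34 B=54 C=51 D=37 E=48] avail[A=34 B=54 C=51 D=37 E=48] open={}
Step 13: reserve R7 A 3 -> on_hand[A=34 B=54 C=51 D=37 E=48] avail[A=31 B=54 C=51 D=37 E=48] open={R7}
Step 14: commit R7 -> on_hand[A=31 B=54 C=51 D=37 E=48] avail[A=31 B=54 C=51 D=37 E=48] open={}
Step 15: reserve R8 B 9 -> on_hand[A=31 B=54 C=51 D=37 E=48] avail[A=31 B=45 C=51 D=37 E=48] open={R8}
Step 16: cancel R8 -> on_hand[A=31 B=54 C=51 D=37 E=48] avail[A=31 B=54 C=51 D=37 E=48] open={}
Step 17: reserve R9 B 8 -> on_hand[A=31 B=54 C=51 D=37 E=48] avail[A=31 B=46 C=51 D=37 E=48] open={R9}
Step 18: reserve R10 D 8 -> on_hand[A=31 B=54 C=51 D=37 E=48] avail[A=31 B=46 C=51 D=29 E=48] open={R10,R9}
Final available[D] = 29

Answer: 29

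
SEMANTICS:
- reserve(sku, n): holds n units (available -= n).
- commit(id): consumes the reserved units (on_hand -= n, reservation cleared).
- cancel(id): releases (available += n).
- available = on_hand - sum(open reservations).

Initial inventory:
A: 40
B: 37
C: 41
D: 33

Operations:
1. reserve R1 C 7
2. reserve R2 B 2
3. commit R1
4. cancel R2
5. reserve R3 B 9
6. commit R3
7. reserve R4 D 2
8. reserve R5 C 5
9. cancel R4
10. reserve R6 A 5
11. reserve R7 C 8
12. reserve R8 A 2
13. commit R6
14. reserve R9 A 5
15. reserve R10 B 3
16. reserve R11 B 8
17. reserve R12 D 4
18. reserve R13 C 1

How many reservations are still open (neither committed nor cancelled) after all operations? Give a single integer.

Step 1: reserve R1 C 7 -> on_hand[A=40 B=37 C=41 D=33] avail[A=40 B=37 C=34 D=33] open={R1}
Step 2: reserve R2 B 2 -> on_hand[A=40 B=37 C=41 D=33] avail[A=40 B=35 C=34 D=33] open={R1,R2}
Step 3: commit R1 -> on_hand[A=40 B=37 C=34 D=33] avail[A=40 B=35 C=34 D=33] open={R2}
Step 4: cancel R2 -> on_hand[A=40 B=37 C=34 D=33] avail[A=40 B=37 C=34 D=33] open={}
Step 5: reserve R3 B 9 -> on_hand[A=40 B=37 C=34 D=33] avail[A=40 B=28 C=34 D=33] open={R3}
Step 6: commit R3 -> on_hand[A=40 B=28 C=34 D=33] avail[A=40 B=28 C=34 D=33] open={}
Step 7: reserve R4 D 2 -> on_hand[A=40 B=28 C=34 D=33] avail[A=40 B=28 C=34 D=31] open={R4}
Step 8: reserve R5 C 5 -> on_hand[A=40 B=28 C=34 D=33] avail[A=40 B=28 C=29 D=31] open={R4,R5}
Step 9: cancel R4 -> on_hand[A=40 B=28 C=34 D=33] avail[A=40 B=28 C=29 D=33] open={R5}
Step 10: reserve R6 A 5 -> on_hand[A=40 B=28 C=34 D=33] avail[A=35 B=28 C=29 D=33] open={R5,R6}
Step 11: reserve R7 C 8 -> on_hand[A=40 B=28 C=34 D=33] avail[A=35 B=28 C=21 D=33] open={R5,R6,R7}
Step 12: reserve R8 A 2 -> on_hand[A=40 B=28 C=34 D=33] avail[A=33 B=28 C=21 D=33] open={R5,R6,R7,R8}
Step 13: commit R6 -> on_hand[A=35 B=28 C=34 D=33] avail[A=33 B=28 C=21 D=33] open={R5,R7,R8}
Step 14: reserve R9 A 5 -> on_hand[A=35 B=28 C=34 D=33] avail[A=28 B=28 C=21 D=33] open={R5,R7,R8,R9}
Step 15: reserve R10 B 3 -> on_hand[A=35 B=28 C=34 D=33] avail[A=28 B=25 C=21 D=33] open={R10,R5,R7,R8,R9}
Step 16: reserve R11 B 8 -> on_hand[A=35 B=28 C=34 D=33] avail[A=28 B=17 C=21 D=33] open={R10,R11,R5,R7,R8,R9}
Step 17: reserve R12 D 4 -> on_hand[A=35 B=28 C=34 D=33] avail[A=28 B=17 C=21 D=29] open={R10,R11,R12,R5,R7,R8,R9}
Step 18: reserve R13 C 1 -> on_hand[A=35 B=28 C=34 D=33] avail[A=28 B=17 C=20 D=29] open={R10,R11,R12,R13,R5,R7,R8,R9}
Open reservations: ['R10', 'R11', 'R12', 'R13', 'R5', 'R7', 'R8', 'R9'] -> 8

Answer: 8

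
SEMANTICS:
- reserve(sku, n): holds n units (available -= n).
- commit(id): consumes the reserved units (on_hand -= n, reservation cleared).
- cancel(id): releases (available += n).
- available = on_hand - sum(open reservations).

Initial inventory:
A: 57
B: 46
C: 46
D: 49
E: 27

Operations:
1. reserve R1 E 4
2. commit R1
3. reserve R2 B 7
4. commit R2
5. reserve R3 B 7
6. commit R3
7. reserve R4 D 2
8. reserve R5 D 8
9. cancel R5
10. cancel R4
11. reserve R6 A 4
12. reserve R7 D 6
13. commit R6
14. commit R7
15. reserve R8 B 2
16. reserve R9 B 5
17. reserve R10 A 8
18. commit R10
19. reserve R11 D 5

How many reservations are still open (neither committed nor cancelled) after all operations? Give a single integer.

Step 1: reserve R1 E 4 -> on_hand[A=57 B=46 C=46 D=49 E=27] avail[A=57 B=46 C=46 D=49 E=23] open={R1}
Step 2: commit R1 -> on_hand[A=57 B=46 C=46 D=49 E=23] avail[A=57 B=46 C=46 D=49 E=23] open={}
Step 3: reserve R2 B 7 -> on_hand[A=57 B=46 C=46 D=49 E=23] avail[A=57 B=39 C=46 D=49 E=23] open={R2}
Step 4: commit R2 -> on_hand[A=57 B=39 C=46 D=49 E=23] avail[A=57 B=39 C=46 D=49 E=23] open={}
Step 5: reserve R3 B 7 -> on_hand[A=57 B=39 C=46 D=49 E=23] avail[A=57 B=32 C=46 D=49 E=23] open={R3}
Step 6: commit R3 -> on_hand[A=57 B=32 C=46 D=49 E=23] avail[A=57 B=32 C=46 D=49 E=23] open={}
Step 7: reserve R4 D 2 -> on_hand[A=57 B=32 C=46 D=49 E=23] avail[A=57 B=32 C=46 D=47 E=23] open={R4}
Step 8: reserve R5 D 8 -> on_hand[A=57 B=32 C=46 D=49 E=23] avail[A=57 B=32 C=46 D=39 E=23] open={R4,R5}
Step 9: cancel R5 -> on_hand[A=57 B=32 C=46 D=49 E=23] avail[A=57 B=32 C=46 D=47 E=23] open={R4}
Step 10: cancel R4 -> on_hand[A=57 B=32 C=46 D=49 E=23] avail[A=57 B=32 C=46 D=49 E=23] open={}
Step 11: reserve R6 A 4 -> on_hand[A=57 B=32 C=46 D=49 E=23] avail[A=53 B=32 C=46 D=49 E=23] open={R6}
Step 12: reserve R7 D 6 -> on_hand[A=57 B=32 C=46 D=49 E=23] avail[A=53 B=32 C=46 D=43 E=23] open={R6,R7}
Step 13: commit R6 -> on_hand[A=53 B=32 C=46 D=49 E=23] avail[A=53 B=32 C=46 D=43 E=23] open={R7}
Step 14: commit R7 -> on_hand[A=53 B=32 C=46 D=43 E=23] avail[A=53 B=32 C=46 D=43 E=23] open={}
Step 15: reserve R8 B 2 -> on_hand[A=53 B=32 C=46 D=43 E=23] avail[A=53 B=30 C=46 D=43 E=23] open={R8}
Step 16: reserve R9 B 5 -> on_hand[A=53 B=32 C=46 D=43 E=23] avail[A=53 B=25 C=46 D=43 E=23] open={R8,R9}
Step 17: reserve R10 A 8 -> on_hand[A=53 B=32 C=46 D=43 E=23] avail[A=45 B=25 C=46 D=43 E=23] open={R10,R8,R9}
Step 18: commit R10 -> on_hand[A=45 B=32 C=46 D=43 E=23] avail[A=45 B=25 C=46 D=43 E=23] open={R8,R9}
Step 19: reserve R11 D 5 -> on_hand[A=45 B=32 C=46 D=43 E=23] avail[A=45 B=25 C=46 D=38 E=23] open={R11,R8,R9}
Open reservations: ['R11', 'R8', 'R9'] -> 3

Answer: 3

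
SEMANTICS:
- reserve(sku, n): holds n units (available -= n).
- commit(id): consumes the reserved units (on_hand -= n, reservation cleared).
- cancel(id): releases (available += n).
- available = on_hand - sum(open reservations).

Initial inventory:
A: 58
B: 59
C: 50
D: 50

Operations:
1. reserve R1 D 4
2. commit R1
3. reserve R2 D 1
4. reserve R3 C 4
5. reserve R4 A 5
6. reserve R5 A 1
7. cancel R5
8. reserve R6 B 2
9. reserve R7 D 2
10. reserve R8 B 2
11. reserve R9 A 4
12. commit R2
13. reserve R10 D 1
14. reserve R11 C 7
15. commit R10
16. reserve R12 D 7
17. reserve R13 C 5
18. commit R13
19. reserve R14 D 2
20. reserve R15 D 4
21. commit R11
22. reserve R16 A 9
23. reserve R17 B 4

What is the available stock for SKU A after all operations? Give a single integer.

Step 1: reserve R1 D 4 -> on_hand[A=58 B=59 C=50 D=50] avail[A=58 B=59 C=50 D=46] open={R1}
Step 2: commit R1 -> on_hand[A=58 B=59 C=50 D=46] avail[A=58 B=59 C=50 D=46] open={}
Step 3: reserve R2 D 1 -> on_hand[A=58 B=59 C=50 D=46] avail[A=58 B=59 C=50 D=45] open={R2}
Step 4: reserve R3 C 4 -> on_hand[A=58 B=59 C=50 D=46] avail[A=58 B=59 C=46 D=45] open={R2,R3}
Step 5: reserve R4 A 5 -> on_hand[A=58 B=59 C=50 D=46] avail[A=53 B=59 C=46 D=45] open={R2,R3,R4}
Step 6: reserve R5 A 1 -> on_hand[A=58 B=59 C=50 D=46] avail[A=52 B=59 C=46 D=45] open={R2,R3,R4,R5}
Step 7: cancel R5 -> on_hand[A=58 B=59 C=50 D=46] avail[A=53 B=59 C=46 D=45] open={R2,R3,R4}
Step 8: reserve R6 B 2 -> on_hand[A=58 B=59 C=50 D=46] avail[A=53 B=57 C=46 D=45] open={R2,R3,R4,R6}
Step 9: reserve R7 D 2 -> on_hand[A=58 B=59 C=50 D=46] avail[A=53 B=57 C=46 D=43] open={R2,R3,R4,R6,R7}
Step 10: reserve R8 B 2 -> on_hand[A=58 B=59 C=50 D=46] avail[A=53 B=55 C=46 D=43] open={R2,R3,R4,R6,R7,R8}
Step 11: reserve R9 A 4 -> on_hand[A=58 B=59 C=50 D=46] avail[A=49 B=55 C=46 D=43] open={R2,R3,R4,R6,R7,R8,R9}
Step 12: commit R2 -> on_hand[A=58 B=59 C=50 D=45] avail[A=49 B=55 C=46 D=43] open={R3,R4,R6,R7,R8,R9}
Step 13: reserve R10 D 1 -> on_hand[A=58 B=59 C=50 D=45] avail[A=49 B=55 C=46 D=42] open={R10,R3,R4,R6,R7,R8,R9}
Step 14: reserve R11 C 7 -> on_hand[A=58 B=59 C=50 D=45] avail[A=49 B=55 C=39 D=42] open={R10,R11,R3,R4,R6,R7,R8,R9}
Step 15: commit R10 -> on_hand[A=58 B=59 C=50 D=44] avail[A=49 B=55 C=39 D=42] open={R11,R3,R4,R6,R7,R8,R9}
Step 16: reserve R12 D 7 -> on_hand[A=58 B=59 C=50 D=44] avail[A=49 B=55 C=39 D=35] open={R11,R12,R3,R4,R6,R7,R8,R9}
Step 17: reserve R13 C 5 -> on_hand[A=58 B=59 C=50 D=44] avail[A=49 B=55 C=34 D=35] open={R11,R12,R13,R3,R4,R6,R7,R8,R9}
Step 18: commit R13 -> on_hand[A=58 B=59 C=45 D=44] avail[A=49 B=55 C=34 D=35] open={R11,R12,R3,R4,R6,R7,R8,R9}
Step 19: reserve R14 D 2 -> on_hand[A=58 B=59 C=45 D=44] avail[A=49 B=55 C=34 D=33] open={R11,R12,R14,R3,R4,R6,R7,R8,R9}
Step 20: reserve R15 D 4 -> on_hand[A=58 B=59 C=45 D=44] avail[A=49 B=55 C=34 D=29] open={R11,R12,R14,R15,R3,R4,R6,R7,R8,R9}
Step 21: commit R11 -> on_hand[A=58 B=59 C=38 D=44] avail[A=49 B=55 C=34 D=29] open={R12,R14,R15,R3,R4,R6,R7,R8,R9}
Step 22: reserve R16 A 9 -> on_hand[A=58 B=59 C=38 D=44] avail[A=40 B=55 C=34 D=29] open={R12,R14,R15,R16,R3,R4,R6,R7,R8,R9}
Step 23: reserve R17 B 4 -> on_hand[A=58 B=59 C=38 D=44] avail[A=40 B=51 C=34 D=29] open={R12,R14,R15,R16,R17,R3,R4,R6,R7,R8,R9}
Final available[A] = 40

Answer: 40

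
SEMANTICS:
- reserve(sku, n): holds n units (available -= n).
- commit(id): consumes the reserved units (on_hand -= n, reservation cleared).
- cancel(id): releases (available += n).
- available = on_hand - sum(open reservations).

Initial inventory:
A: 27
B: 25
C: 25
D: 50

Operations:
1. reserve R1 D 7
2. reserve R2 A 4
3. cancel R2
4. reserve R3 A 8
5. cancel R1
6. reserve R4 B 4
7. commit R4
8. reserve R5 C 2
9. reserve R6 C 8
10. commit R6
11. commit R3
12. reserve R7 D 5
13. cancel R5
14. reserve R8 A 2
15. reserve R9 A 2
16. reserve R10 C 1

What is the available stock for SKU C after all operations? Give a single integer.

Step 1: reserve R1 D 7 -> on_hand[A=27 B=25 C=25 D=50] avail[A=27 B=25 C=25 D=43] open={R1}
Step 2: reserve R2 A 4 -> on_hand[A=27 B=25 C=25 D=50] avail[A=23 B=25 C=25 D=43] open={R1,R2}
Step 3: cancel R2 -> on_hand[A=27 B=25 C=25 D=50] avail[A=27 B=25 C=25 D=43] open={R1}
Step 4: reserve R3 A 8 -> on_hand[A=27 B=25 C=25 D=50] avail[A=19 B=25 C=25 D=43] open={R1,R3}
Step 5: cancel R1 -> on_hand[A=27 B=25 C=25 D=50] avail[A=19 B=25 C=25 D=50] open={R3}
Step 6: reserve R4 B 4 -> on_hand[A=27 B=25 C=25 D=50] avail[A=19 B=21 C=25 D=50] open={R3,R4}
Step 7: commit R4 -> on_hand[A=27 B=21 C=25 D=50] avail[A=19 B=21 C=25 D=50] open={R3}
Step 8: reserve R5 C 2 -> on_hand[A=27 B=21 C=25 D=50] avail[A=19 B=21 C=23 D=50] open={R3,R5}
Step 9: reserve R6 C 8 -> on_hand[A=27 B=21 C=25 D=50] avail[A=19 B=21 C=15 D=50] open={R3,R5,R6}
Step 10: commit R6 -> on_hand[A=27 B=21 C=17 D=50] avail[A=19 B=21 C=15 D=50] open={R3,R5}
Step 11: commit R3 -> on_hand[A=19 B=21 C=17 D=50] avail[A=19 B=21 C=15 D=50] open={R5}
Step 12: reserve R7 D 5 -> on_hand[A=19 B=21 C=17 D=50] avail[A=19 B=21 C=15 D=45] open={R5,R7}
Step 13: cancel R5 -> on_hand[A=19 B=21 C=17 D=50] avail[A=19 B=21 C=17 D=45] open={R7}
Step 14: reserve R8 A 2 -> on_hand[A=19 B=21 C=17 D=50] avail[A=17 B=21 C=17 D=45] open={R7,R8}
Step 15: reserve R9 A 2 -> on_hand[A=19 B=21 C=17 D=50] avail[A=15 B=21 C=17 D=45] open={R7,R8,R9}
Step 16: reserve R10 C 1 -> on_hand[A=19 B=21 C=17 D=50] avail[A=15 B=21 C=16 D=45] open={R10,R7,R8,R9}
Final available[C] = 16

Answer: 16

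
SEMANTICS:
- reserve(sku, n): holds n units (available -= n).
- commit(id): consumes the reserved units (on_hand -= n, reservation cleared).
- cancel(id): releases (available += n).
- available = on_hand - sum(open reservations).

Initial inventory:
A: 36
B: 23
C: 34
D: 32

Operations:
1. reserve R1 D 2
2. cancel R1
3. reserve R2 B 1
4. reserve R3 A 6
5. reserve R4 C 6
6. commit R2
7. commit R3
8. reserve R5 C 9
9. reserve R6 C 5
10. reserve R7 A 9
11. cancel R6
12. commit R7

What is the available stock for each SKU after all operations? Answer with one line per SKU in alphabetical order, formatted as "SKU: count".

Step 1: reserve R1 D 2 -> on_hand[A=36 B=23 C=34 D=32] avail[A=36 B=23 C=34 D=30] open={R1}
Step 2: cancel R1 -> on_hand[A=36 B=23 C=34 D=32] avail[A=36 B=23 C=34 D=32] open={}
Step 3: reserve R2 B 1 -> on_hand[A=36 B=23 C=34 D=32] avail[A=36 B=22 C=34 D=32] open={R2}
Step 4: reserve R3 A 6 -> on_hand[A=36 B=23 C=34 D=32] avail[A=30 B=22 C=34 D=32] open={R2,R3}
Step 5: reserve R4 C 6 -> on_hand[A=36 B=23 C=34 D=32] avail[A=30 B=22 C=28 D=32] open={R2,R3,R4}
Step 6: commit R2 -> on_hand[A=36 B=22 C=34 D=32] avail[A=30 B=22 C=28 D=32] open={R3,R4}
Step 7: commit R3 -> on_hand[A=30 B=22 C=34 D=32] avail[A=30 B=22 C=28 D=32] open={R4}
Step 8: reserve R5 C 9 -> on_hand[A=30 B=22 C=34 D=32] avail[A=30 B=22 C=19 D=32] open={R4,R5}
Step 9: reserve R6 C 5 -> on_hand[A=30 B=22 C=34 D=32] avail[A=30 B=22 C=14 D=32] open={R4,R5,R6}
Step 10: reserve R7 A 9 -> on_hand[A=30 B=22 C=34 D=32] avail[A=21 B=22 C=14 D=32] open={R4,R5,R6,R7}
Step 11: cancel R6 -> on_hand[A=30 B=22 C=34 D=32] avail[A=21 B=22 C=19 D=32] open={R4,R5,R7}
Step 12: commit R7 -> on_hand[A=21 B=22 C=34 D=32] avail[A=21 B=22 C=19 D=32] open={R4,R5}

Answer: A: 21
B: 22
C: 19
D: 32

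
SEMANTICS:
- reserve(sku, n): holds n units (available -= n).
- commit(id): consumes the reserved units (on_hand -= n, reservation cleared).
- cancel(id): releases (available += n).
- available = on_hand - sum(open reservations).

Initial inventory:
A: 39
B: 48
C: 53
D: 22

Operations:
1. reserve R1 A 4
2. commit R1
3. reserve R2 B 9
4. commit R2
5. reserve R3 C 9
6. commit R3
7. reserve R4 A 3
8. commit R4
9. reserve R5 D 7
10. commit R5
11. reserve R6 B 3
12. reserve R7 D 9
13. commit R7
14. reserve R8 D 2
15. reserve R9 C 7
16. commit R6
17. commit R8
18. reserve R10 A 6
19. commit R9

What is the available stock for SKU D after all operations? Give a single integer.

Answer: 4

Derivation:
Step 1: reserve R1 A 4 -> on_hand[A=39 B=48 C=53 D=22] avail[A=35 B=48 C=53 D=22] open={R1}
Step 2: commit R1 -> on_hand[A=35 B=48 C=53 D=22] avail[A=35 B=48 C=53 D=22] open={}
Step 3: reserve R2 B 9 -> on_hand[A=35 B=48 C=53 D=22] avail[A=35 B=39 C=53 D=22] open={R2}
Step 4: commit R2 -> on_hand[A=35 B=39 C=53 D=22] avail[A=35 B=39 C=53 D=22] open={}
Step 5: reserve R3 C 9 -> on_hand[A=35 B=39 C=53 D=22] avail[A=35 B=39 C=44 D=22] open={R3}
Step 6: commit R3 -> on_hand[A=35 B=39 C=44 D=22] avail[A=35 B=39 C=44 D=22] open={}
Step 7: reserve R4 A 3 -> on_hand[A=35 B=39 C=44 D=22] avail[A=32 B=39 C=44 D=22] open={R4}
Step 8: commit R4 -> on_hand[A=32 B=39 C=44 D=22] avail[A=32 B=39 C=44 D=22] open={}
Step 9: reserve R5 D 7 -> on_hand[A=32 B=39 C=44 D=22] avail[A=32 B=39 C=44 D=15] open={R5}
Step 10: commit R5 -> on_hand[A=32 B=39 C=44 D=15] avail[A=32 B=39 C=44 D=15] open={}
Step 11: reserve R6 B 3 -> on_hand[A=32 B=39 C=44 D=15] avail[A=32 B=36 C=44 D=15] open={R6}
Step 12: reserve R7 D 9 -> on_hand[A=32 B=39 C=44 D=15] avail[A=32 B=36 C=44 D=6] open={R6,R7}
Step 13: commit R7 -> on_hand[A=32 B=39 C=44 D=6] avail[A=32 B=36 C=44 D=6] open={R6}
Step 14: reserve R8 D 2 -> on_hand[A=32 B=39 C=44 D=6] avail[A=32 B=36 C=44 D=4] open={R6,R8}
Step 15: reserve R9 C 7 -> on_hand[A=32 B=39 C=44 D=6] avail[A=32 B=36 C=37 D=4] open={R6,R8,R9}
Step 16: commit R6 -> on_hand[A=32 B=36 C=44 D=6] avail[A=32 B=36 C=37 D=4] open={R8,R9}
Step 17: commit R8 -> on_hand[A=32 B=36 C=44 D=4] avail[A=32 B=36 C=37 D=4] open={R9}
Step 18: reserve R10 A 6 -> on_hand[A=32 B=36 C=44 D=4] avail[A=26 B=36 C=37 D=4] open={R10,R9}
Step 19: commit R9 -> on_hand[A=32 B=36 C=37 D=4] avail[A=26 B=36 C=37 D=4] open={R10}
Final available[D] = 4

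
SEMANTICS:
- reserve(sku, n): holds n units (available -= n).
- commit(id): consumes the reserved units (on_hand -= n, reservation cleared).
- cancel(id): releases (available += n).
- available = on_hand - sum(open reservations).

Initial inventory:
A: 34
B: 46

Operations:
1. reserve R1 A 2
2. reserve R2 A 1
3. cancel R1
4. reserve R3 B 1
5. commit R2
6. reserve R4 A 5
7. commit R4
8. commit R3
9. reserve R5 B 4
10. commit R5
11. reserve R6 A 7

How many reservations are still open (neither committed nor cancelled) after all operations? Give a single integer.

Step 1: reserve R1 A 2 -> on_hand[A=34 B=46] avail[A=32 B=46] open={R1}
Step 2: reserve R2 A 1 -> on_hand[A=34 B=46] avail[A=31 B=46] open={R1,R2}
Step 3: cancel R1 -> on_hand[A=34 B=46] avail[A=33 B=46] open={R2}
Step 4: reserve R3 B 1 -> on_hand[A=34 B=46] avail[A=33 B=45] open={R2,R3}
Step 5: commit R2 -> on_hand[A=33 B=46] avail[A=33 B=45] open={R3}
Step 6: reserve R4 A 5 -> on_hand[A=33 B=46] avail[A=28 B=45] open={R3,R4}
Step 7: commit R4 -> on_hand[A=28 B=46] avail[A=28 B=45] open={R3}
Step 8: commit R3 -> on_hand[A=28 B=45] avail[A=28 B=45] open={}
Step 9: reserve R5 B 4 -> on_hand[A=28 B=45] avail[A=28 B=41] open={R5}
Step 10: commit R5 -> on_hand[A=28 B=41] avail[A=28 B=41] open={}
Step 11: reserve R6 A 7 -> on_hand[A=28 B=41] avail[A=21 B=41] open={R6}
Open reservations: ['R6'] -> 1

Answer: 1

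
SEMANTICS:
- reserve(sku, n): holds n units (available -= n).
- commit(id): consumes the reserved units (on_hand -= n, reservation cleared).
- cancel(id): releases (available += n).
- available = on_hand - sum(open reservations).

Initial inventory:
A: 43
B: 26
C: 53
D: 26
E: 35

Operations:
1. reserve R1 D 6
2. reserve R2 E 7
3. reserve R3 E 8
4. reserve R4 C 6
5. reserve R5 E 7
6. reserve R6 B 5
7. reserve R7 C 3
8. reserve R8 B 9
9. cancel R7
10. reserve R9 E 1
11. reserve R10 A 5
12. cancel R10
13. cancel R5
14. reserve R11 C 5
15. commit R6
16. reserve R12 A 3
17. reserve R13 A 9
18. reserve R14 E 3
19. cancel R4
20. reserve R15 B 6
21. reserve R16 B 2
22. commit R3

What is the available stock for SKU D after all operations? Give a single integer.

Answer: 20

Derivation:
Step 1: reserve R1 D 6 -> on_hand[A=43 B=26 C=53 D=26 E=35] avail[A=43 B=26 C=53 D=20 E=35] open={R1}
Step 2: reserve R2 E 7 -> on_hand[A=43 B=26 C=53 D=26 E=35] avail[A=43 B=26 C=53 D=20 E=28] open={R1,R2}
Step 3: reserve R3 E 8 -> on_hand[A=43 B=26 C=53 D=26 E=35] avail[A=43 B=26 C=53 D=20 E=20] open={R1,R2,R3}
Step 4: reserve R4 C 6 -> on_hand[A=43 B=26 C=53 D=26 E=35] avail[A=43 B=26 C=47 D=20 E=20] open={R1,R2,R3,R4}
Step 5: reserve R5 E 7 -> on_hand[A=43 B=26 C=53 D=26 E=35] avail[A=43 B=26 C=47 D=20 E=13] open={R1,R2,R3,R4,R5}
Step 6: reserve R6 B 5 -> on_hand[A=43 B=26 C=53 D=26 E=35] avail[A=43 B=21 C=47 D=20 E=13] open={R1,R2,R3,R4,R5,R6}
Step 7: reserve R7 C 3 -> on_hand[A=43 B=26 C=53 D=26 E=35] avail[A=43 B=21 C=44 D=20 E=13] open={R1,R2,R3,R4,R5,R6,R7}
Step 8: reserve R8 B 9 -> on_hand[A=43 B=26 C=53 D=26 E=35] avail[A=43 B=12 C=44 D=20 E=13] open={R1,R2,R3,R4,R5,R6,R7,R8}
Step 9: cancel R7 -> on_hand[A=43 B=26 C=53 D=26 E=35] avail[A=43 B=12 C=47 D=20 E=13] open={R1,R2,R3,R4,R5,R6,R8}
Step 10: reserve R9 E 1 -> on_hand[A=43 B=26 C=53 D=26 E=35] avail[A=43 B=12 C=47 D=20 E=12] open={R1,R2,R3,R4,R5,R6,R8,R9}
Step 11: reserve R10 A 5 -> on_hand[A=43 B=26 C=53 D=26 E=35] avail[A=38 B=12 C=47 D=20 E=12] open={R1,R10,R2,R3,R4,R5,R6,R8,R9}
Step 12: cancel R10 -> on_hand[A=43 B=26 C=53 D=26 E=35] avail[A=43 B=12 C=47 D=20 E=12] open={R1,R2,R3,R4,R5,R6,R8,R9}
Step 13: cancel R5 -> on_hand[A=43 B=26 C=53 D=26 E=35] avail[A=43 B=12 C=47 D=20 E=19] open={R1,R2,R3,R4,R6,R8,R9}
Step 14: reserve R11 C 5 -> on_hand[A=43 B=26 C=53 D=26 E=35] avail[A=43 B=12 C=42 D=20 E=19] open={R1,R11,R2,R3,R4,R6,R8,R9}
Step 15: commit R6 -> on_hand[A=43 B=21 C=53 D=26 E=35] avail[A=43 B=12 C=42 D=20 E=19] open={R1,R11,R2,R3,R4,R8,R9}
Step 16: reserve R12 A 3 -> on_hand[A=43 B=21 C=53 D=26 E=35] avail[A=40 B=12 C=42 D=20 E=19] open={R1,R11,R12,R2,R3,R4,R8,R9}
Step 17: reserve R13 A 9 -> on_hand[A=43 B=21 C=53 D=26 E=35] avail[A=31 B=12 C=42 D=20 E=19] open={R1,R11,R12,R13,R2,R3,R4,R8,R9}
Step 18: reserve R14 E 3 -> on_hand[A=43 B=21 C=53 D=26 E=35] avail[A=31 B=12 C=42 D=20 E=16] open={R1,R11,R12,R13,R14,R2,R3,R4,R8,R9}
Step 19: cancel R4 -> on_hand[A=43 B=21 C=53 D=26 E=35] avail[A=31 B=12 C=48 D=20 E=16] open={R1,R11,R12,R13,R14,R2,R3,R8,R9}
Step 20: reserve R15 B 6 -> on_hand[A=43 B=21 C=53 D=26 E=35] avail[A=31 B=6 C=48 D=20 E=16] open={R1,R11,R12,R13,R14,R15,R2,R3,R8,R9}
Step 21: reserve R16 B 2 -> on_hand[A=43 B=21 C=53 D=26 E=35] avail[A=31 B=4 C=48 D=20 E=16] open={R1,R11,R12,R13,R14,R15,R16,R2,R3,R8,R9}
Step 22: commit R3 -> on_hand[A=43 B=21 C=53 D=26 E=27] avail[A=31 B=4 C=48 D=20 E=16] open={R1,R11,R12,R13,R14,R15,R16,R2,R8,R9}
Final available[D] = 20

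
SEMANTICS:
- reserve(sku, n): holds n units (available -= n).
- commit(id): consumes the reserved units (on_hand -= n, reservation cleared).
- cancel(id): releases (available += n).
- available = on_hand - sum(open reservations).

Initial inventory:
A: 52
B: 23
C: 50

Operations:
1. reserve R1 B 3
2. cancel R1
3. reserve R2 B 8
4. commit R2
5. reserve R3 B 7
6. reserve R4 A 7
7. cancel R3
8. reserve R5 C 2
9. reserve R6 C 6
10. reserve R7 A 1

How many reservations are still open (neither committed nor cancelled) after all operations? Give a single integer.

Answer: 4

Derivation:
Step 1: reserve R1 B 3 -> on_hand[A=52 B=23 C=50] avail[A=52 B=20 C=50] open={R1}
Step 2: cancel R1 -> on_hand[A=52 B=23 C=50] avail[A=52 B=23 C=50] open={}
Step 3: reserve R2 B 8 -> on_hand[A=52 B=23 C=50] avail[A=52 B=15 C=50] open={R2}
Step 4: commit R2 -> on_hand[A=52 B=15 C=50] avail[A=52 B=15 C=50] open={}
Step 5: reserve R3 B 7 -> on_hand[A=52 B=15 C=50] avail[A=52 B=8 C=50] open={R3}
Step 6: reserve R4 A 7 -> on_hand[A=52 B=15 C=50] avail[A=45 B=8 C=50] open={R3,R4}
Step 7: cancel R3 -> on_hand[A=52 B=15 C=50] avail[A=45 B=15 C=50] open={R4}
Step 8: reserve R5 C 2 -> on_hand[A=52 B=15 C=50] avail[A=45 B=15 C=48] open={R4,R5}
Step 9: reserve R6 C 6 -> on_hand[A=52 B=15 C=50] avail[A=45 B=15 C=42] open={R4,R5,R6}
Step 10: reserve R7 A 1 -> on_hand[A=52 B=15 C=50] avail[A=44 B=15 C=42] open={R4,R5,R6,R7}
Open reservations: ['R4', 'R5', 'R6', 'R7'] -> 4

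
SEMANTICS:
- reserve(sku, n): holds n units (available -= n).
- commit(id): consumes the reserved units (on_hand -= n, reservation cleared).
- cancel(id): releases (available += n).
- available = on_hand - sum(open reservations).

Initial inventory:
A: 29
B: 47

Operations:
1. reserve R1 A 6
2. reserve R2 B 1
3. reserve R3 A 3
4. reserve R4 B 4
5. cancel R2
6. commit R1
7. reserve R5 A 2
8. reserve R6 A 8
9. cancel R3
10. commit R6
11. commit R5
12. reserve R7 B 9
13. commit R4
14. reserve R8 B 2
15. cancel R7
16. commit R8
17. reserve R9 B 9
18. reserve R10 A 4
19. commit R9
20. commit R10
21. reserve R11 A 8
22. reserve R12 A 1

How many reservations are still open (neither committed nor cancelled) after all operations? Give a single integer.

Answer: 2

Derivation:
Step 1: reserve R1 A 6 -> on_hand[A=29 B=47] avail[A=23 B=47] open={R1}
Step 2: reserve R2 B 1 -> on_hand[A=29 B=47] avail[A=23 B=46] open={R1,R2}
Step 3: reserve R3 A 3 -> on_hand[A=29 B=47] avail[A=20 B=46] open={R1,R2,R3}
Step 4: reserve R4 B 4 -> on_hand[A=29 B=47] avail[A=20 B=42] open={R1,R2,R3,R4}
Step 5: cancel R2 -> on_hand[A=29 B=47] avail[A=20 B=43] open={R1,R3,R4}
Step 6: commit R1 -> on_hand[A=23 B=47] avail[A=20 B=43] open={R3,R4}
Step 7: reserve R5 A 2 -> on_hand[A=23 B=47] avail[A=18 B=43] open={R3,R4,R5}
Step 8: reserve R6 A 8 -> on_hand[A=23 B=47] avail[A=10 B=43] open={R3,R4,R5,R6}
Step 9: cancel R3 -> on_hand[A=23 B=47] avail[A=13 B=43] open={R4,R5,R6}
Step 10: commit R6 -> on_hand[A=15 B=47] avail[A=13 B=43] open={R4,R5}
Step 11: commit R5 -> on_hand[A=13 B=47] avail[A=13 B=43] open={R4}
Step 12: reserve R7 B 9 -> on_hand[A=13 B=47] avail[A=13 B=34] open={R4,R7}
Step 13: commit R4 -> on_hand[A=13 B=43] avail[A=13 B=34] open={R7}
Step 14: reserve R8 B 2 -> on_hand[A=13 B=43] avail[A=13 B=32] open={R7,R8}
Step 15: cancel R7 -> on_hand[A=13 B=43] avail[A=13 B=41] open={R8}
Step 16: commit R8 -> on_hand[A=13 B=41] avail[A=13 B=41] open={}
Step 17: reserve R9 B 9 -> on_hand[A=13 B=41] avail[A=13 B=32] open={R9}
Step 18: reserve R10 A 4 -> on_hand[A=13 B=41] avail[A=9 B=32] open={R10,R9}
Step 19: commit R9 -> on_hand[A=13 B=32] avail[A=9 B=32] open={R10}
Step 20: commit R10 -> on_hand[A=9 B=32] avail[A=9 B=32] open={}
Step 21: reserve R11 A 8 -> on_hand[A=9 B=32] avail[A=1 B=32] open={R11}
Step 22: reserve R12 A 1 -> on_hand[A=9 B=32] avail[A=0 B=32] open={R11,R12}
Open reservations: ['R11', 'R12'] -> 2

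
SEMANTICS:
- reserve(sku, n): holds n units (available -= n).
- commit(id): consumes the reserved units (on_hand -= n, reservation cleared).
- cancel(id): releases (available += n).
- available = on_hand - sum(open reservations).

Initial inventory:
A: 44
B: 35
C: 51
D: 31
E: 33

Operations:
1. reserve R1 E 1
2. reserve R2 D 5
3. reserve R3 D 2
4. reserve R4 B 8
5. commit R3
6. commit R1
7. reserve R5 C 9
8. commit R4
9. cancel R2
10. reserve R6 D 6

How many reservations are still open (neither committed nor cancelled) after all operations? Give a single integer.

Answer: 2

Derivation:
Step 1: reserve R1 E 1 -> on_hand[A=44 B=35 C=51 D=31 E=33] avail[A=44 B=35 C=51 D=31 E=32] open={R1}
Step 2: reserve R2 D 5 -> on_hand[A=44 B=35 C=51 D=31 E=33] avail[A=44 B=35 C=51 D=26 E=32] open={R1,R2}
Step 3: reserve R3 D 2 -> on_hand[A=44 B=35 C=51 D=31 E=33] avail[A=44 B=35 C=51 D=24 E=32] open={R1,R2,R3}
Step 4: reserve R4 B 8 -> on_hand[A=44 B=35 C=51 D=31 E=33] avail[A=44 B=27 C=51 D=24 E=32] open={R1,R2,R3,R4}
Step 5: commit R3 -> on_hand[A=44 B=35 C=51 D=29 E=33] avail[A=44 B=27 C=51 D=24 E=32] open={R1,R2,R4}
Step 6: commit R1 -> on_hand[A=44 B=35 C=51 D=29 E=32] avail[A=44 B=27 C=51 D=24 E=32] open={R2,R4}
Step 7: reserve R5 C 9 -> on_hand[A=44 B=35 C=51 D=29 E=32] avail[A=44 B=27 C=42 D=24 E=32] open={R2,R4,R5}
Step 8: commit R4 -> on_hand[A=44 B=27 C=51 D=29 E=32] avail[A=44 B=27 C=42 D=24 E=32] open={R2,R5}
Step 9: cancel R2 -> on_hand[A=44 B=27 C=51 D=29 E=32] avail[A=44 B=27 C=42 D=29 E=32] open={R5}
Step 10: reserve R6 D 6 -> on_hand[A=44 B=27 C=51 D=29 E=32] avail[A=44 B=27 C=42 D=23 E=32] open={R5,R6}
Open reservations: ['R5', 'R6'] -> 2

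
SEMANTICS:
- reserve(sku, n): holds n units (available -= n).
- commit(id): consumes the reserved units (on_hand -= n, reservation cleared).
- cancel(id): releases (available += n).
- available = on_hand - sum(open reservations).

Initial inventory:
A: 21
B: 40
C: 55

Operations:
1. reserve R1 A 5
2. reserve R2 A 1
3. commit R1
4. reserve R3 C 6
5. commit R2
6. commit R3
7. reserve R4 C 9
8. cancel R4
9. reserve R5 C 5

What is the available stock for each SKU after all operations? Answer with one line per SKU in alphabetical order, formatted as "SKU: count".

Answer: A: 15
B: 40
C: 44

Derivation:
Step 1: reserve R1 A 5 -> on_hand[A=21 B=40 C=55] avail[A=16 B=40 C=55] open={R1}
Step 2: reserve R2 A 1 -> on_hand[A=21 B=40 C=55] avail[A=15 B=40 C=55] open={R1,R2}
Step 3: commit R1 -> on_hand[A=16 B=40 C=55] avail[A=15 B=40 C=55] open={R2}
Step 4: reserve R3 C 6 -> on_hand[A=16 B=40 C=55] avail[A=15 B=40 C=49] open={R2,R3}
Step 5: commit R2 -> on_hand[A=15 B=40 C=55] avail[A=15 B=40 C=49] open={R3}
Step 6: commit R3 -> on_hand[A=15 B=40 C=49] avail[A=15 B=40 C=49] open={}
Step 7: reserve R4 C 9 -> on_hand[A=15 B=40 C=49] avail[A=15 B=40 C=40] open={R4}
Step 8: cancel R4 -> on_hand[A=15 B=40 C=49] avail[A=15 B=40 C=49] open={}
Step 9: reserve R5 C 5 -> on_hand[A=15 B=40 C=49] avail[A=15 B=40 C=44] open={R5}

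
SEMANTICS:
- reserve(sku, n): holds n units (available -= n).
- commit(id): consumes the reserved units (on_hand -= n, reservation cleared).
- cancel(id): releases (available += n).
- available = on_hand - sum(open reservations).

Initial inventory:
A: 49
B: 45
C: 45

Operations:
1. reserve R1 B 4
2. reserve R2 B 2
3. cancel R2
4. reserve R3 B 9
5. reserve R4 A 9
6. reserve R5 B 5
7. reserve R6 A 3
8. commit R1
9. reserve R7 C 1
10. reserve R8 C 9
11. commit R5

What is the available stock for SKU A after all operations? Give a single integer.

Step 1: reserve R1 B 4 -> on_hand[A=49 B=45 C=45] avail[A=49 B=41 C=45] open={R1}
Step 2: reserve R2 B 2 -> on_hand[A=49 B=45 C=45] avail[A=49 B=39 C=45] open={R1,R2}
Step 3: cancel R2 -> on_hand[A=49 B=45 C=45] avail[A=49 B=41 C=45] open={R1}
Step 4: reserve R3 B 9 -> on_hand[A=49 B=45 C=45] avail[A=49 B=32 C=45] open={R1,R3}
Step 5: reserve R4 A 9 -> on_hand[A=49 B=45 C=45] avail[A=40 B=32 C=45] open={R1,R3,R4}
Step 6: reserve R5 B 5 -> on_hand[A=49 B=45 C=45] avail[A=40 B=27 C=45] open={R1,R3,R4,R5}
Step 7: reserve R6 A 3 -> on_hand[A=49 B=45 C=45] avail[A=37 B=27 C=45] open={R1,R3,R4,R5,R6}
Step 8: commit R1 -> on_hand[A=49 B=41 C=45] avail[A=37 B=27 C=45] open={R3,R4,R5,R6}
Step 9: reserve R7 C 1 -> on_hand[A=49 B=41 C=45] avail[A=37 B=27 C=44] open={R3,R4,R5,R6,R7}
Step 10: reserve R8 C 9 -> on_hand[A=49 B=41 C=45] avail[A=37 B=27 C=35] open={R3,R4,R5,R6,R7,R8}
Step 11: commit R5 -> on_hand[A=49 B=36 C=45] avail[A=37 B=27 C=35] open={R3,R4,R6,R7,R8}
Final available[A] = 37

Answer: 37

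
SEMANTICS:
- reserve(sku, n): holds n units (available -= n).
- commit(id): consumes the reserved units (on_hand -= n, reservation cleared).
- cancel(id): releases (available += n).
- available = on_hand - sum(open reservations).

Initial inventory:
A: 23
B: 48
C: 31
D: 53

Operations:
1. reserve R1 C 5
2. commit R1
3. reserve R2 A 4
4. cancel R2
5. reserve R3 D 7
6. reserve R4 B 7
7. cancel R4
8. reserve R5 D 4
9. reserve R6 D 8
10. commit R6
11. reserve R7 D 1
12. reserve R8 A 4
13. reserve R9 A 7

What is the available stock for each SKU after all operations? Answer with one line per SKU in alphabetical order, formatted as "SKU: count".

Step 1: reserve R1 C 5 -> on_hand[A=23 B=48 C=31 D=53] avail[A=23 B=48 C=26 D=53] open={R1}
Step 2: commit R1 -> on_hand[A=23 B=48 C=26 D=53] avail[A=23 B=48 C=26 D=53] open={}
Step 3: reserve R2 A 4 -> on_hand[A=23 B=48 C=26 D=53] avail[A=19 B=48 C=26 D=53] open={R2}
Step 4: cancel R2 -> on_hand[A=23 B=48 C=26 D=53] avail[A=23 B=48 C=26 D=53] open={}
Step 5: reserve R3 D 7 -> on_hand[A=23 B=48 C=26 D=53] avail[A=23 B=48 C=26 D=46] open={R3}
Step 6: reserve R4 B 7 -> on_hand[A=23 B=48 C=26 D=53] avail[A=23 B=41 C=26 D=46] open={R3,R4}
Step 7: cancel R4 -> on_hand[A=23 B=48 C=26 D=53] avail[A=23 B=48 C=26 D=46] open={R3}
Step 8: reserve R5 D 4 -> on_hand[A=23 B=48 C=26 D=53] avail[A=23 B=48 C=26 D=42] open={R3,R5}
Step 9: reserve R6 D 8 -> on_hand[A=23 B=48 C=26 D=53] avail[A=23 B=48 C=26 D=34] open={R3,R5,R6}
Step 10: commit R6 -> on_hand[A=23 B=48 C=26 D=45] avail[A=23 B=48 C=26 D=34] open={R3,R5}
Step 11: reserve R7 D 1 -> on_hand[A=23 B=48 C=26 D=45] avail[A=23 B=48 C=26 D=33] open={R3,R5,R7}
Step 12: reserve R8 A 4 -> on_hand[A=23 B=48 C=26 D=45] avail[A=19 B=48 C=26 D=33] open={R3,R5,R7,R8}
Step 13: reserve R9 A 7 -> on_hand[A=23 B=48 C=26 D=45] avail[A=12 B=48 C=26 D=33] open={R3,R5,R7,R8,R9}

Answer: A: 12
B: 48
C: 26
D: 33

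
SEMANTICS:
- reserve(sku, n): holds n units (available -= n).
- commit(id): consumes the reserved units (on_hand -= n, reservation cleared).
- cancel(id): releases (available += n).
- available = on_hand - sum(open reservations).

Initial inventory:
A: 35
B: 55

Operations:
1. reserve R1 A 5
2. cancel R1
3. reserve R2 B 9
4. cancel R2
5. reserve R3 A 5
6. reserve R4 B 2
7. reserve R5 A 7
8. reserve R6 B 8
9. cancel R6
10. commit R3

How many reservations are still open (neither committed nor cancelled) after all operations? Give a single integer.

Step 1: reserve R1 A 5 -> on_hand[A=35 B=55] avail[A=30 B=55] open={R1}
Step 2: cancel R1 -> on_hand[A=35 B=55] avail[A=35 B=55] open={}
Step 3: reserve R2 B 9 -> on_hand[A=35 B=55] avail[A=35 B=46] open={R2}
Step 4: cancel R2 -> on_hand[A=35 B=55] avail[A=35 B=55] open={}
Step 5: reserve R3 A 5 -> on_hand[A=35 B=55] avail[A=30 B=55] open={R3}
Step 6: reserve R4 B 2 -> on_hand[A=35 B=55] avail[A=30 B=53] open={R3,R4}
Step 7: reserve R5 A 7 -> on_hand[A=35 B=55] avail[A=23 B=53] open={R3,R4,R5}
Step 8: reserve R6 B 8 -> on_hand[A=35 B=55] avail[A=23 B=45] open={R3,R4,R5,R6}
Step 9: cancel R6 -> on_hand[A=35 B=55] avail[A=23 B=53] open={R3,R4,R5}
Step 10: commit R3 -> on_hand[A=30 B=55] avail[A=23 B=53] open={R4,R5}
Open reservations: ['R4', 'R5'] -> 2

Answer: 2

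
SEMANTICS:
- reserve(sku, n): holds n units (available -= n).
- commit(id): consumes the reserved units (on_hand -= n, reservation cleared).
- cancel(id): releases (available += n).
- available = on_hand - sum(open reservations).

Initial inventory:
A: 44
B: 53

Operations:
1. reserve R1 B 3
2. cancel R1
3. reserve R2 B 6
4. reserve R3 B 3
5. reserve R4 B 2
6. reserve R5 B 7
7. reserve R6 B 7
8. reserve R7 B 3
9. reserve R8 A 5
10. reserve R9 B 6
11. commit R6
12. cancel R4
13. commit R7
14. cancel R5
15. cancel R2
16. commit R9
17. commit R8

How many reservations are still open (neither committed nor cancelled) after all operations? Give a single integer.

Answer: 1

Derivation:
Step 1: reserve R1 B 3 -> on_hand[A=44 B=53] avail[A=44 B=50] open={R1}
Step 2: cancel R1 -> on_hand[A=44 B=53] avail[A=44 B=53] open={}
Step 3: reserve R2 B 6 -> on_hand[A=44 B=53] avail[A=44 B=47] open={R2}
Step 4: reserve R3 B 3 -> on_hand[A=44 B=53] avail[A=44 B=44] open={R2,R3}
Step 5: reserve R4 B 2 -> on_hand[A=44 B=53] avail[A=44 B=42] open={R2,R3,R4}
Step 6: reserve R5 B 7 -> on_hand[A=44 B=53] avail[A=44 B=35] open={R2,R3,R4,R5}
Step 7: reserve R6 B 7 -> on_hand[A=44 B=53] avail[A=44 B=28] open={R2,R3,R4,R5,R6}
Step 8: reserve R7 B 3 -> on_hand[A=44 B=53] avail[A=44 B=25] open={R2,R3,R4,R5,R6,R7}
Step 9: reserve R8 A 5 -> on_hand[A=44 B=53] avail[A=39 B=25] open={R2,R3,R4,R5,R6,R7,R8}
Step 10: reserve R9 B 6 -> on_hand[A=44 B=53] avail[A=39 B=19] open={R2,R3,R4,R5,R6,R7,R8,R9}
Step 11: commit R6 -> on_hand[A=44 B=46] avail[A=39 B=19] open={R2,R3,R4,R5,R7,R8,R9}
Step 12: cancel R4 -> on_hand[A=44 B=46] avail[A=39 B=21] open={R2,R3,R5,R7,R8,R9}
Step 13: commit R7 -> on_hand[A=44 B=43] avail[A=39 B=21] open={R2,R3,R5,R8,R9}
Step 14: cancel R5 -> on_hand[A=44 B=43] avail[A=39 B=28] open={R2,R3,R8,R9}
Step 15: cancel R2 -> on_hand[A=44 B=43] avail[A=39 B=34] open={R3,R8,R9}
Step 16: commit R9 -> on_hand[A=44 B=37] avail[A=39 B=34] open={R3,R8}
Step 17: commit R8 -> on_hand[A=39 B=37] avail[A=39 B=34] open={R3}
Open reservations: ['R3'] -> 1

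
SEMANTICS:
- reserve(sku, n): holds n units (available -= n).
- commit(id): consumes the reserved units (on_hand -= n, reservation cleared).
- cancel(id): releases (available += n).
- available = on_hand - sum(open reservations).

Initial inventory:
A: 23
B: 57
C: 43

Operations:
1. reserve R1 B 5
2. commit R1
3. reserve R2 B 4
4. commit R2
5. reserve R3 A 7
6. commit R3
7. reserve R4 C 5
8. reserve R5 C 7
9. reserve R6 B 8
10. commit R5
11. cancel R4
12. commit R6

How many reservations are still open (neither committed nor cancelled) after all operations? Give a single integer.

Step 1: reserve R1 B 5 -> on_hand[A=23 B=57 C=43] avail[A=23 B=52 C=43] open={R1}
Step 2: commit R1 -> on_hand[A=23 B=52 C=43] avail[A=23 B=52 C=43] open={}
Step 3: reserve R2 B 4 -> on_hand[A=23 B=52 C=43] avail[A=23 B=48 C=43] open={R2}
Step 4: commit R2 -> on_hand[A=23 B=48 C=43] avail[A=23 B=48 C=43] open={}
Step 5: reserve R3 A 7 -> on_hand[A=23 B=48 C=43] avail[A=16 B=48 C=43] open={R3}
Step 6: commit R3 -> on_hand[A=16 B=48 C=43] avail[A=16 B=48 C=43] open={}
Step 7: reserve R4 C 5 -> on_hand[A=16 B=48 C=43] avail[A=16 B=48 C=38] open={R4}
Step 8: reserve R5 C 7 -> on_hand[A=16 B=48 C=43] avail[A=16 B=48 C=31] open={R4,R5}
Step 9: reserve R6 B 8 -> on_hand[A=16 B=48 C=43] avail[A=16 B=40 C=31] open={R4,R5,R6}
Step 10: commit R5 -> on_hand[A=16 B=48 C=36] avail[A=16 B=40 C=31] open={R4,R6}
Step 11: cancel R4 -> on_hand[A=16 B=48 C=36] avail[A=16 B=40 C=36] open={R6}
Step 12: commit R6 -> on_hand[A=16 B=40 C=36] avail[A=16 B=40 C=36] open={}
Open reservations: [] -> 0

Answer: 0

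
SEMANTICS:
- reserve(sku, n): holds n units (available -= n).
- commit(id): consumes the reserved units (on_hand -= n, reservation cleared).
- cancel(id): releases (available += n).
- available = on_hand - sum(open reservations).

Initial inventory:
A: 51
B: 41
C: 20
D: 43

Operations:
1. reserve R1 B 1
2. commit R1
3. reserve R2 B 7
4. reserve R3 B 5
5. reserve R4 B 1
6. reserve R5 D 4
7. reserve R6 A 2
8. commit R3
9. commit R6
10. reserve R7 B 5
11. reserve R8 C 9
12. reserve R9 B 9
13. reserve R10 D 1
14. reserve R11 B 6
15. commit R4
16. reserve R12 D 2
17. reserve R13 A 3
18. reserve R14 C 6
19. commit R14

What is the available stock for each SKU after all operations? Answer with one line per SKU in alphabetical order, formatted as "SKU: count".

Answer: A: 46
B: 7
C: 5
D: 36

Derivation:
Step 1: reserve R1 B 1 -> on_hand[A=51 B=41 C=20 D=43] avail[A=51 B=40 C=20 D=43] open={R1}
Step 2: commit R1 -> on_hand[A=51 B=40 C=20 D=43] avail[A=51 B=40 C=20 D=43] open={}
Step 3: reserve R2 B 7 -> on_hand[A=51 B=40 C=20 D=43] avail[A=51 B=33 C=20 D=43] open={R2}
Step 4: reserve R3 B 5 -> on_hand[A=51 B=40 C=20 D=43] avail[A=51 B=28 C=20 D=43] open={R2,R3}
Step 5: reserve R4 B 1 -> on_hand[A=51 B=40 C=20 D=43] avail[A=51 B=27 C=20 D=43] open={R2,R3,R4}
Step 6: reserve R5 D 4 -> on_hand[A=51 B=40 C=20 D=43] avail[A=51 B=27 C=20 D=39] open={R2,R3,R4,R5}
Step 7: reserve R6 A 2 -> on_hand[A=51 B=40 C=20 D=43] avail[A=49 B=27 C=20 D=39] open={R2,R3,R4,R5,R6}
Step 8: commit R3 -> on_hand[A=51 B=35 C=20 D=43] avail[A=49 B=27 C=20 D=39] open={R2,R4,R5,R6}
Step 9: commit R6 -> on_hand[A=49 B=35 C=20 D=43] avail[A=49 B=27 C=20 D=39] open={R2,R4,R5}
Step 10: reserve R7 B 5 -> on_hand[A=49 B=35 C=20 D=43] avail[A=49 B=22 C=20 D=39] open={R2,R4,R5,R7}
Step 11: reserve R8 C 9 -> on_hand[A=49 B=35 C=20 D=43] avail[A=49 B=22 C=11 D=39] open={R2,R4,R5,R7,R8}
Step 12: reserve R9 B 9 -> on_hand[A=49 B=35 C=20 D=43] avail[A=49 B=13 C=11 D=39] open={R2,R4,R5,R7,R8,R9}
Step 13: reserve R10 D 1 -> on_hand[A=49 B=35 C=20 D=43] avail[A=49 B=13 C=11 D=38] open={R10,R2,R4,R5,R7,R8,R9}
Step 14: reserve R11 B 6 -> on_hand[A=49 B=35 C=20 D=43] avail[A=49 B=7 C=11 D=38] open={R10,R11,R2,R4,R5,R7,R8,R9}
Step 15: commit R4 -> on_hand[A=49 B=34 C=20 D=43] avail[A=49 B=7 C=11 D=38] open={R10,R11,R2,R5,R7,R8,R9}
Step 16: reserve R12 D 2 -> on_hand[A=49 B=34 C=20 D=43] avail[A=49 B=7 C=11 D=36] open={R10,R11,R12,R2,R5,R7,R8,R9}
Step 17: reserve R13 A 3 -> on_hand[A=49 B=34 C=20 D=43] avail[A=46 B=7 C=11 D=36] open={R10,R11,R12,R13,R2,R5,R7,R8,R9}
Step 18: reserve R14 C 6 -> on_hand[A=49 B=34 C=20 D=43] avail[A=46 B=7 C=5 D=36] open={R10,R11,R12,R13,R14,R2,R5,R7,R8,R9}
Step 19: commit R14 -> on_hand[A=49 B=34 C=14 D=43] avail[A=46 B=7 C=5 D=36] open={R10,R11,R12,R13,R2,R5,R7,R8,R9}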